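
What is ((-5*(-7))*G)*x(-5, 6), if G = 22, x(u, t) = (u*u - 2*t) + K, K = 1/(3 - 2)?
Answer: 10780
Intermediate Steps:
K = 1 (K = 1/1 = 1)
x(u, t) = 1 + u**2 - 2*t (x(u, t) = (u*u - 2*t) + 1 = (u**2 - 2*t) + 1 = 1 + u**2 - 2*t)
((-5*(-7))*G)*x(-5, 6) = (-5*(-7)*22)*(1 + (-5)**2 - 2*6) = (35*22)*(1 + 25 - 12) = 770*14 = 10780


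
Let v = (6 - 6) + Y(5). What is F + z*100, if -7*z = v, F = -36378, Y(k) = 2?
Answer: -254846/7 ≈ -36407.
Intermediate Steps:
v = 2 (v = (6 - 6) + 2 = 0 + 2 = 2)
z = -2/7 (z = -1/7*2 = -2/7 ≈ -0.28571)
F + z*100 = -36378 - 2/7*100 = -36378 - 200/7 = -254846/7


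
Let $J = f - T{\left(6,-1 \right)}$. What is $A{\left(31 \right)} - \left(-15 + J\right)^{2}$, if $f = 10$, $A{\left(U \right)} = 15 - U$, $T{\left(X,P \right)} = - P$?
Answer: $-52$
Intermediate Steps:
$J = 9$ ($J = 10 - \left(-1\right) \left(-1\right) = 10 - 1 = 9$)
$A{\left(31 \right)} - \left(-15 + J\right)^{2} = \left(15 - 31\right) - \left(-15 + 9\right)^{2} = \left(15 - 31\right) - \left(-6\right)^{2} = -16 - 36 = -52$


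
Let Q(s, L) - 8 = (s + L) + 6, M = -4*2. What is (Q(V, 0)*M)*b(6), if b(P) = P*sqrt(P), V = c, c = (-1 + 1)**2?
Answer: -672*sqrt(6) ≈ -1646.1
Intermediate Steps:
c = 0 (c = 0**2 = 0)
V = 0
b(P) = P**(3/2)
M = -8
Q(s, L) = 14 + L + s (Q(s, L) = 8 + ((s + L) + 6) = 8 + ((L + s) + 6) = 8 + (6 + L + s) = 14 + L + s)
(Q(V, 0)*M)*b(6) = ((14 + 0 + 0)*(-8))*6**(3/2) = (14*(-8))*(6*sqrt(6)) = -672*sqrt(6)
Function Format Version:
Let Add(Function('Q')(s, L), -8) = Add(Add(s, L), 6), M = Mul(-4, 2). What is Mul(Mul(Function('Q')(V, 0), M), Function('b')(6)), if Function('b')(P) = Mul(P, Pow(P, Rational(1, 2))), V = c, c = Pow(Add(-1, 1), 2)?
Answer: Mul(-672, Pow(6, Rational(1, 2))) ≈ -1646.1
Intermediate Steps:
c = 0 (c = Pow(0, 2) = 0)
V = 0
Function('b')(P) = Pow(P, Rational(3, 2))
M = -8
Function('Q')(s, L) = Add(14, L, s) (Function('Q')(s, L) = Add(8, Add(Add(s, L), 6)) = Add(8, Add(Add(L, s), 6)) = Add(8, Add(6, L, s)) = Add(14, L, s))
Mul(Mul(Function('Q')(V, 0), M), Function('b')(6)) = Mul(Mul(Add(14, 0, 0), -8), Pow(6, Rational(3, 2))) = Mul(Mul(14, -8), Mul(6, Pow(6, Rational(1, 2)))) = Mul(-112, Mul(6, Pow(6, Rational(1, 2)))) = Mul(-672, Pow(6, Rational(1, 2)))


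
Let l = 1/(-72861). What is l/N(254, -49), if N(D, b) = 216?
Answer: -1/15737976 ≈ -6.3541e-8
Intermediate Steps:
l = -1/72861 ≈ -1.3725e-5
l/N(254, -49) = -1/72861/216 = -1/72861*1/216 = -1/15737976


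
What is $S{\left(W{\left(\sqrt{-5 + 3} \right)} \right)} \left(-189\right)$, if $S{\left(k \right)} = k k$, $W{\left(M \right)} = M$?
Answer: $378$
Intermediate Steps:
$S{\left(k \right)} = k^{2}$
$S{\left(W{\left(\sqrt{-5 + 3} \right)} \right)} \left(-189\right) = \left(\sqrt{-5 + 3}\right)^{2} \left(-189\right) = \left(\sqrt{-2}\right)^{2} \left(-189\right) = \left(i \sqrt{2}\right)^{2} \left(-189\right) = \left(-2\right) \left(-189\right) = 378$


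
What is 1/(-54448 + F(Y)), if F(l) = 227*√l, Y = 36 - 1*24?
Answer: -13612/740991589 - 227*√3/1481983178 ≈ -1.8635e-5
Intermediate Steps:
Y = 12 (Y = 36 - 24 = 12)
1/(-54448 + F(Y)) = 1/(-54448 + 227*√12) = 1/(-54448 + 227*(2*√3)) = 1/(-54448 + 454*√3)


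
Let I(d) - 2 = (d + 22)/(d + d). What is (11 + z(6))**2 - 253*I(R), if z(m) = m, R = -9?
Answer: -617/18 ≈ -34.278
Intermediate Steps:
I(d) = 2 + (22 + d)/(2*d) (I(d) = 2 + (d + 22)/(d + d) = 2 + (22 + d)/((2*d)) = 2 + (22 + d)*(1/(2*d)) = 2 + (22 + d)/(2*d))
(11 + z(6))**2 - 253*I(R) = (11 + 6)**2 - 253*(5/2 + 11/(-9)) = 17**2 - 253*(5/2 + 11*(-1/9)) = 289 - 253*(5/2 - 11/9) = 289 - 253*23/18 = 289 - 5819/18 = -617/18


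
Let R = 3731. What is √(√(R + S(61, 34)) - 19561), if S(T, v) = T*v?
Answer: √(-19561 + 3*√645) ≈ 139.59*I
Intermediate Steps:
√(√(R + S(61, 34)) - 19561) = √(√(3731 + 61*34) - 19561) = √(√(3731 + 2074) - 19561) = √(√5805 - 19561) = √(3*√645 - 19561) = √(-19561 + 3*√645)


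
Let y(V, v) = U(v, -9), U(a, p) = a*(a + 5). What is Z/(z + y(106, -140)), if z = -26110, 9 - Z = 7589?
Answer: 758/721 ≈ 1.0513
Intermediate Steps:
Z = -7580 (Z = 9 - 1*7589 = 9 - 7589 = -7580)
U(a, p) = a*(5 + a)
y(V, v) = v*(5 + v)
Z/(z + y(106, -140)) = -7580/(-26110 - 140*(5 - 140)) = -7580/(-26110 - 140*(-135)) = -7580/(-26110 + 18900) = -7580/(-7210) = -7580*(-1/7210) = 758/721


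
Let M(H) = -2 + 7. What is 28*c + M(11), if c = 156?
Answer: 4373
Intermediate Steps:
M(H) = 5
28*c + M(11) = 28*156 + 5 = 4368 + 5 = 4373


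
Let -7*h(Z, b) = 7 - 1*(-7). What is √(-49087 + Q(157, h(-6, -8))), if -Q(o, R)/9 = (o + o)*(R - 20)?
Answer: √13085 ≈ 114.39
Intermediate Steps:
h(Z, b) = -2 (h(Z, b) = -(7 - 1*(-7))/7 = -(7 + 7)/7 = -⅐*14 = -2)
Q(o, R) = -18*o*(-20 + R) (Q(o, R) = -9*(o + o)*(R - 20) = -9*2*o*(-20 + R) = -18*o*(-20 + R))
√(-49087 + Q(157, h(-6, -8))) = √(-49087 + 18*157*(20 - 1*(-2))) = √(-49087 + 18*157*(20 + 2)) = √(-49087 + 18*157*22) = √(-49087 + 62172) = √13085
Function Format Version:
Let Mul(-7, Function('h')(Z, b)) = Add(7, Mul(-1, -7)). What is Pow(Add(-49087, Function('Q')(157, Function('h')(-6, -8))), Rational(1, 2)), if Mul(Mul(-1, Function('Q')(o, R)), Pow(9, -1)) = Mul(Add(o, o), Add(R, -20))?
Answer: Pow(13085, Rational(1, 2)) ≈ 114.39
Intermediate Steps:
Function('h')(Z, b) = -2 (Function('h')(Z, b) = Mul(Rational(-1, 7), Add(7, Mul(-1, -7))) = Mul(Rational(-1, 7), Add(7, 7)) = Mul(Rational(-1, 7), 14) = -2)
Function('Q')(o, R) = Mul(-18, o, Add(-20, R)) (Function('Q')(o, R) = Mul(-9, Mul(Add(o, o), Add(R, -20))) = Mul(-9, Mul(Mul(2, o), Add(-20, R))) = Mul(-9, Mul(2, o, Add(-20, R))) = Mul(-18, o, Add(-20, R)))
Pow(Add(-49087, Function('Q')(157, Function('h')(-6, -8))), Rational(1, 2)) = Pow(Add(-49087, Mul(18, 157, Add(20, Mul(-1, -2)))), Rational(1, 2)) = Pow(Add(-49087, Mul(18, 157, Add(20, 2))), Rational(1, 2)) = Pow(Add(-49087, Mul(18, 157, 22)), Rational(1, 2)) = Pow(Add(-49087, 62172), Rational(1, 2)) = Pow(13085, Rational(1, 2))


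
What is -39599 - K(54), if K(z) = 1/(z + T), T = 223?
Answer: -10968924/277 ≈ -39599.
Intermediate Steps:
K(z) = 1/(223 + z) (K(z) = 1/(z + 223) = 1/(223 + z))
-39599 - K(54) = -39599 - 1/(223 + 54) = -39599 - 1/277 = -10968924/277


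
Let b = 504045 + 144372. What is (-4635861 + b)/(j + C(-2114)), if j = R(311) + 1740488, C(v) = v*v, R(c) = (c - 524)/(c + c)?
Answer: -826730056/1287432945 ≈ -0.64215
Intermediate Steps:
b = 648417
R(c) = (-524 + c)/(2*c) (R(c) = (-524 + c)/((2*c)) = (-524 + c)*(1/(2*c)) = (-524 + c)/(2*c))
C(v) = v²
j = 1082583323/622 (j = (½)*(-524 + 311)/311 + 1740488 = (½)*(1/311)*(-213) + 1740488 = -213/622 + 1740488 = 1082583323/622 ≈ 1.7405e+6)
(-4635861 + b)/(j + C(-2114)) = (-4635861 + 648417)/(1082583323/622 + (-2114)²) = -3987444/(1082583323/622 + 4468996) = -3987444/3862298835/622 = -3987444*622/3862298835 = -826730056/1287432945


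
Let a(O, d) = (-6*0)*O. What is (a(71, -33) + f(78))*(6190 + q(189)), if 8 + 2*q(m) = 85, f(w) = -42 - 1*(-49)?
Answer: 87199/2 ≈ 43600.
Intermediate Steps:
f(w) = 7 (f(w) = -42 + 49 = 7)
q(m) = 77/2 (q(m) = -4 + (½)*85 = -4 + 85/2 = 77/2)
a(O, d) = 0 (a(O, d) = 0*O = 0)
(a(71, -33) + f(78))*(6190 + q(189)) = (0 + 7)*(6190 + 77/2) = 7*(12457/2) = 87199/2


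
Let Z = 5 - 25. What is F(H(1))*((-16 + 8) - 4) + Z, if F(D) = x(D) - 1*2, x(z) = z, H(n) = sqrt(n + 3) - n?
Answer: -8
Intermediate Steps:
H(n) = sqrt(3 + n) - n
Z = -20
F(D) = -2 + D (F(D) = D - 1*2 = D - 2 = -2 + D)
F(H(1))*((-16 + 8) - 4) + Z = (-2 + (sqrt(3 + 1) - 1*1))*((-16 + 8) - 4) - 20 = (-2 + (sqrt(4) - 1))*(-8 - 4) - 20 = (-2 + (2 - 1))*(-12) - 20 = (-2 + 1)*(-12) - 20 = -1*(-12) - 20 = 12 - 20 = -8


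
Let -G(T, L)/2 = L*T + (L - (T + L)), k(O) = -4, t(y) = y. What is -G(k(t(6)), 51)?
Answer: -400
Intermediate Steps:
G(T, L) = 2*T - 2*L*T (G(T, L) = -2*(L*T + (L - (T + L))) = -2*(L*T + (L - (L + T))) = -2*(L*T + (L + (-L - T))) = -2*(L*T - T) = -2*(-T + L*T) = 2*T - 2*L*T)
-G(k(t(6)), 51) = -2*(-4)*(1 - 1*51) = -2*(-4)*(1 - 51) = -2*(-4)*(-50) = -1*400 = -400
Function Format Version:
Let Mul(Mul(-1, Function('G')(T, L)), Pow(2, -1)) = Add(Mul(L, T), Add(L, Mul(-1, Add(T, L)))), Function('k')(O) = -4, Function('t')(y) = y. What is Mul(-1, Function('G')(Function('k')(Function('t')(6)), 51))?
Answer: -400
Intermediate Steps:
Function('G')(T, L) = Add(Mul(2, T), Mul(-2, L, T)) (Function('G')(T, L) = Mul(-2, Add(Mul(L, T), Add(L, Mul(-1, Add(T, L))))) = Mul(-2, Add(Mul(L, T), Add(L, Mul(-1, Add(L, T))))) = Mul(-2, Add(Mul(L, T), Add(L, Add(Mul(-1, L), Mul(-1, T))))) = Mul(-2, Add(Mul(L, T), Mul(-1, T))) = Mul(-2, Add(Mul(-1, T), Mul(L, T))) = Add(Mul(2, T), Mul(-2, L, T)))
Mul(-1, Function('G')(Function('k')(Function('t')(6)), 51)) = Mul(-1, Mul(2, -4, Add(1, Mul(-1, 51)))) = Mul(-1, Mul(2, -4, Add(1, -51))) = Mul(-1, Mul(2, -4, -50)) = Mul(-1, 400) = -400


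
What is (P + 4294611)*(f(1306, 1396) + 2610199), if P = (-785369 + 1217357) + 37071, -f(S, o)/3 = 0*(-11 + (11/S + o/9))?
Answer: 12434126670330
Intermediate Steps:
f(S, o) = 0 (f(S, o) = -0*(-11 + (11/S + o/9)) = -0*(-11 + 11/S + o/9) = -3*0 = 0)
P = 469059 (P = 431988 + 37071 = 469059)
(P + 4294611)*(f(1306, 1396) + 2610199) = (469059 + 4294611)*(0 + 2610199) = 4763670*2610199 = 12434126670330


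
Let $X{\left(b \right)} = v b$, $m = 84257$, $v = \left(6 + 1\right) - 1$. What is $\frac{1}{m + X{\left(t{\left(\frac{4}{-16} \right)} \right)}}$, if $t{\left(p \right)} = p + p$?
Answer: $\frac{1}{84254} \approx 1.1869 \cdot 10^{-5}$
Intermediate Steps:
$t{\left(p \right)} = 2 p$
$v = 6$ ($v = 7 - 1 = 6$)
$X{\left(b \right)} = 6 b$
$\frac{1}{m + X{\left(t{\left(\frac{4}{-16} \right)} \right)}} = \frac{1}{84257 + 6 \cdot 2 \frac{4}{-16}} = \frac{1}{84257 + 6 \cdot 2 \cdot 4 \left(- \frac{1}{16}\right)} = \frac{1}{84257 + 6 \cdot 2 \left(- \frac{1}{4}\right)} = \frac{1}{84257 + 6 \left(- \frac{1}{2}\right)} = \frac{1}{84257 - 3} = \frac{1}{84254}$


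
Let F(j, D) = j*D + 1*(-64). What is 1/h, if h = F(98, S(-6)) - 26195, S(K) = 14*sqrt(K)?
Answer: -8753/233609795 - 1372*I*sqrt(6)/700829385 ≈ -3.7468e-5 - 4.7953e-6*I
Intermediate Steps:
F(j, D) = -64 + D*j (F(j, D) = D*j - 64 = -64 + D*j)
h = -26259 + 1372*I*sqrt(6) (h = (-64 + (14*sqrt(-6))*98) - 26195 = (-64 + (14*(I*sqrt(6)))*98) - 26195 = (-64 + (14*I*sqrt(6))*98) - 26195 = (-64 + 1372*I*sqrt(6)) - 26195 = -26259 + 1372*I*sqrt(6) ≈ -26259.0 + 3360.7*I)
1/h = 1/(-26259 + 1372*I*sqrt(6))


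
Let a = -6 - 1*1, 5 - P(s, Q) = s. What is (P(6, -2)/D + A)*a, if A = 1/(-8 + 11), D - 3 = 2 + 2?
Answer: -4/3 ≈ -1.3333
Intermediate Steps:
P(s, Q) = 5 - s
a = -7 (a = -6 - 1 = -7)
D = 7 (D = 3 + (2 + 2) = 3 + 4 = 7)
A = 1/3 ≈ 0.33333
(P(6, -2)/D + A)*a = ((5 - 1*6)/7 + 1/3)*(-7) = ((5 - 6)*(1/7) + 1/3)*(-7) = (-1*1/7 + 1/3)*(-7) = (-1/7 + 1/3)*(-7) = (4/21)*(-7) = -4/3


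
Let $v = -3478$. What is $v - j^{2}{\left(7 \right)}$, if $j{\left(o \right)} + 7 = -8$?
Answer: $-3703$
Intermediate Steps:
$j{\left(o \right)} = -15$ ($j{\left(o \right)} = -7 - 8 = -15$)
$v - j^{2}{\left(7 \right)} = -3478 - \left(-15\right)^{2} = -3478 - 225 = -3703$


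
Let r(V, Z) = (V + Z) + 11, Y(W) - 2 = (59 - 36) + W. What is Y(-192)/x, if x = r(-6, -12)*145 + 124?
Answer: 167/891 ≈ 0.18743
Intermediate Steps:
Y(W) = 25 + W (Y(W) = 2 + ((59 - 36) + W) = 2 + (23 + W) = 25 + W)
r(V, Z) = 11 + V + Z
x = -891 (x = (11 - 6 - 12)*145 + 124 = -7*145 + 124 = -1015 + 124 = -891)
Y(-192)/x = (25 - 192)/(-891) = -167*(-1/891) = 167/891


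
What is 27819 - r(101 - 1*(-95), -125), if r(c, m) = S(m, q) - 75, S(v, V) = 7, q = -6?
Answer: 27887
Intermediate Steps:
r(c, m) = -68 (r(c, m) = 7 - 75 = -68)
27819 - r(101 - 1*(-95), -125) = 27819 - 1*(-68) = 27819 + 68 = 27887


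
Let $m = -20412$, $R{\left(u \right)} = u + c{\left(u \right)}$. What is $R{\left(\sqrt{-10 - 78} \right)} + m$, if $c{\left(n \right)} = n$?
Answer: $-20412 + 4 i \sqrt{22} \approx -20412.0 + 18.762 i$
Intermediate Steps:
$R{\left(u \right)} = 2 u$ ($R{\left(u \right)} = u + u = 2 u$)
$R{\left(\sqrt{-10 - 78} \right)} + m = 2 \sqrt{-10 - 78} - 20412 = 2 \sqrt{-88} - 20412 = 2 \cdot 2 i \sqrt{22} - 20412 = 4 i \sqrt{22} - 20412 = -20412 + 4 i \sqrt{22}$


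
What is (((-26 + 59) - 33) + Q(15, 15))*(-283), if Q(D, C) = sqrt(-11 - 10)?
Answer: -283*I*sqrt(21) ≈ -1296.9*I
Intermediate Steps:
Q(D, C) = I*sqrt(21) (Q(D, C) = sqrt(-21) = I*sqrt(21))
(((-26 + 59) - 33) + Q(15, 15))*(-283) = (((-26 + 59) - 33) + I*sqrt(21))*(-283) = ((33 - 33) + I*sqrt(21))*(-283) = (0 + I*sqrt(21))*(-283) = (I*sqrt(21))*(-283) = -283*I*sqrt(21)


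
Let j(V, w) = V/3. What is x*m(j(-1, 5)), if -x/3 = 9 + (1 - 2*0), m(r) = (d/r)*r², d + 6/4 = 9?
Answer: 75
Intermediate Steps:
j(V, w) = V/3 (j(V, w) = V*(⅓) = V/3)
d = 15/2 (d = -3/2 + 9 = 15/2 ≈ 7.5000)
m(r) = 15*r/2 (m(r) = (15/(2*r))*r² = 15*r/2)
x = -30 (x = -3*(9 + (1 - 2*0)) = -3*(9 + (1 + 0)) = -3*(9 + 1) = -3*10 = -30)
x*m(j(-1, 5)) = -225*(⅓)*(-1) = -225*(-1)/3 = -30*(-5/2) = 75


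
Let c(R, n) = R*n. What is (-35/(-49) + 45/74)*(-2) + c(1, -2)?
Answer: -1203/259 ≈ -4.6448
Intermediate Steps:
(-35/(-49) + 45/74)*(-2) + c(1, -2) = (-35/(-49) + 45/74)*(-2) + 1*(-2) = (-35*(-1/49) + 45*(1/74))*(-2) - 2 = (5/7 + 45/74)*(-2) - 2 = (685/518)*(-2) - 2 = -685/259 - 2 = -1203/259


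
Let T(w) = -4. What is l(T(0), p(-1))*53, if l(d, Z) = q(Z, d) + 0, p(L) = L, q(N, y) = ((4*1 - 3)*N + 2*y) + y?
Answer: -689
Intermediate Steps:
q(N, y) = N + 3*y (q(N, y) = ((4 - 3)*N + 2*y) + y = (1*N + 2*y) + y = (N + 2*y) + y = N + 3*y)
l(d, Z) = Z + 3*d (l(d, Z) = (Z + 3*d) + 0 = Z + 3*d)
l(T(0), p(-1))*53 = (-1 + 3*(-4))*53 = (-1 - 12)*53 = -13*53 = -689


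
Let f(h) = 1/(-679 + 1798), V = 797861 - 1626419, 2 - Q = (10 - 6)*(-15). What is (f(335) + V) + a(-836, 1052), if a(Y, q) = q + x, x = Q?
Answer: -925909835/1119 ≈ -8.2744e+5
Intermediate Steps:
Q = 62 (Q = 2 - (10 - 6)*(-15) = 2 - 4*(-15) = 2 - 1*(-60) = 2 + 60 = 62)
V = -828558
f(h) = 1/1119
x = 62
a(Y, q) = 62 + q (a(Y, q) = q + 62 = 62 + q)
(f(335) + V) + a(-836, 1052) = (1/1119 - 828558) + (62 + 1052) = -927156401/1119 + 1114 = -925909835/1119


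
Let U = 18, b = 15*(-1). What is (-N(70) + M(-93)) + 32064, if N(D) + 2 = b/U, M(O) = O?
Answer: 191843/6 ≈ 31974.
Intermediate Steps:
b = -15
N(D) = -17/6 (N(D) = -2 - 15/18 = -2 - 15*1/18 = -2 - ⅚ = -17/6)
(-N(70) + M(-93)) + 32064 = (-1*(-17/6) - 93) + 32064 = (17/6 - 93) + 32064 = -541/6 + 32064 = 191843/6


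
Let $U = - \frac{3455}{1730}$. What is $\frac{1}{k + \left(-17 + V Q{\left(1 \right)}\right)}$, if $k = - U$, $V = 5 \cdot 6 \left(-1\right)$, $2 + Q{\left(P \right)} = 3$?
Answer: $- \frac{346}{15571} \approx -0.022221$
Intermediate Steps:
$Q{\left(P \right)} = 1$ ($Q{\left(P \right)} = -2 + 3 = 1$)
$V = -30$ ($V = 30 \left(-1\right) = -30$)
$U = - \frac{691}{346}$ ($U = \left(-3455\right) \frac{1}{1730} = - \frac{691}{346} \approx -1.9971$)
$k = \frac{691}{346}$ ($k = \left(-1\right) \left(- \frac{691}{346}\right) = \frac{691}{346} \approx 1.9971$)
$\frac{1}{k + \left(-17 + V Q{\left(1 \right)}\right)} = \frac{1}{\frac{691}{346} - 47} = \frac{1}{- \frac{15571}{346}} = - \frac{346}{15571}$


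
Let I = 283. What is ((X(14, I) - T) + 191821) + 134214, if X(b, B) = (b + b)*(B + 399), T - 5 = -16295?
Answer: 361421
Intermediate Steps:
T = -16290 (T = 5 - 16295 = -16290)
X(b, B) = 2*b*(399 + B) (X(b, B) = (2*b)*(399 + B) = 2*b*(399 + B))
((X(14, I) - T) + 191821) + 134214 = ((2*14*(399 + 283) - 1*(-16290)) + 191821) + 134214 = ((2*14*682 + 16290) + 191821) + 134214 = ((19096 + 16290) + 191821) + 134214 = (35386 + 191821) + 134214 = 227207 + 134214 = 361421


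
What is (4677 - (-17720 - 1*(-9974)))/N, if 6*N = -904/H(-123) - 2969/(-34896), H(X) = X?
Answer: 106644199968/10637057 ≈ 10026.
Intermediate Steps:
N = 10637057/8584416 (N = (-904/(-123) - 2969/(-34896))/6 = (-904*(-1/123) - 2969*(-1/34896))/6 = (904/123 + 2969/34896)/6 = (1/6)*(10637057/1430736) = 10637057/8584416 ≈ 1.2391)
(4677 - (-17720 - 1*(-9974)))/N = (4677 - (-17720 - 1*(-9974)))/(10637057/8584416) = (4677 - (-17720 + 9974))*(8584416/10637057) = (4677 - 1*(-7746))*(8584416/10637057) = (4677 + 7746)*(8584416/10637057) = 12423*(8584416/10637057) = 106644199968/10637057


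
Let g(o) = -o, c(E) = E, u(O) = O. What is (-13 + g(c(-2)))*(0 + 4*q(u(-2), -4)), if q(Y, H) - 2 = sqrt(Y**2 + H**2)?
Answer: -88 - 88*sqrt(5) ≈ -284.77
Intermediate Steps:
q(Y, H) = 2 + sqrt(H**2 + Y**2) (q(Y, H) = 2 + sqrt(Y**2 + H**2) = 2 + sqrt(H**2 + Y**2))
(-13 + g(c(-2)))*(0 + 4*q(u(-2), -4)) = (-13 - 1*(-2))*(0 + 4*(2 + sqrt((-4)**2 + (-2)**2))) = (-13 + 2)*(0 + 4*(2 + sqrt(16 + 4))) = -11*(0 + 4*(2 + sqrt(20))) = -11*(0 + 4*(2 + 2*sqrt(5))) = -11*(0 + (8 + 8*sqrt(5))) = -11*(8 + 8*sqrt(5)) = -88 - 88*sqrt(5)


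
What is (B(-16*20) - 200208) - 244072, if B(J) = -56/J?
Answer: -17771193/40 ≈ -4.4428e+5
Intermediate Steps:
(B(-16*20) - 200208) - 244072 = (-56/((-16*20)) - 200208) - 244072 = (-56/(-320) - 200208) - 244072 = (-56*(-1/320) - 200208) - 244072 = (7/40 - 200208) - 244072 = -8008313/40 - 244072 = -17771193/40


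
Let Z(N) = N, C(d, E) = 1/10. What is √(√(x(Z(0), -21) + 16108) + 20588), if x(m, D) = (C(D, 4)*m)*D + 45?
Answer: √(20588 + √16153) ≈ 143.93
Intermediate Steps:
C(d, E) = ⅒
x(m, D) = 45 + D*m/10 (x(m, D) = (m/10)*D + 45 = D*m/10 + 45 = 45 + D*m/10)
√(√(x(Z(0), -21) + 16108) + 20588) = √(√((45 + (⅒)*(-21)*0) + 16108) + 20588) = √(√((45 + 0) + 16108) + 20588) = √(√(45 + 16108) + 20588) = √(√16153 + 20588) = √(20588 + √16153)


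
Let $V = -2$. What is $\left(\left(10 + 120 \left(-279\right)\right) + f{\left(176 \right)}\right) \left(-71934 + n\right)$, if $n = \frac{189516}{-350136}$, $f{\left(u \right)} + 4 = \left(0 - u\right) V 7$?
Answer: $\frac{32543538227725}{14589} \approx 2.2307 \cdot 10^{9}$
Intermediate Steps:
$f{\left(u \right)} = -4 + 14 u$ ($f{\left(u \right)} = -4 + \left(0 - u\right) \left(-2\right) 7 = -4 + - u \left(-2\right) 7 = -4 + 2 u 7 = -4 + 14 u$)
$n = - \frac{15793}{29178}$ ($n = 189516 \left(- \frac{1}{350136}\right) = - \frac{15793}{29178} \approx -0.54126$)
$\left(\left(10 + 120 \left(-279\right)\right) + f{\left(176 \right)}\right) \left(-71934 + n\right) = \left(\left(10 + 120 \left(-279\right)\right) + \left(-4 + 14 \cdot 176\right)\right) \left(-71934 - \frac{15793}{29178}\right) = \left(\left(10 - 33480\right) + \left(-4 + 2464\right)\right) \left(- \frac{2098906045}{29178}\right) = \left(-33470 + 2460\right) \left(- \frac{2098906045}{29178}\right) = \left(-31010\right) \left(- \frac{2098906045}{29178}\right) = \frac{32543538227725}{14589}$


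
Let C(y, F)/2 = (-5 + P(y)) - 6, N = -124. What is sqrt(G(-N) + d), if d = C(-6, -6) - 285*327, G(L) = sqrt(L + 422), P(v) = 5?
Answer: sqrt(-93207 + sqrt(546)) ≈ 305.26*I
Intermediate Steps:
C(y, F) = -12 (C(y, F) = 2*((-5 + 5) - 6) = 2*(0 - 6) = 2*(-6) = -12)
G(L) = sqrt(422 + L)
d = -93207 (d = -12 - 285*327 = -12 - 93195 = -93207)
sqrt(G(-N) + d) = sqrt(sqrt(422 - 1*(-124)) - 93207) = sqrt(sqrt(422 + 124) - 93207) = sqrt(sqrt(546) - 93207) = sqrt(-93207 + sqrt(546))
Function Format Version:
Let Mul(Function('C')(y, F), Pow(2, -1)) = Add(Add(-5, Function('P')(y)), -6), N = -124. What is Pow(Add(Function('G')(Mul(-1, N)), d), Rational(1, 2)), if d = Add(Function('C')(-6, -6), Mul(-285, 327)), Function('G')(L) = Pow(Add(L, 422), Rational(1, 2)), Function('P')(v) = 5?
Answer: Pow(Add(-93207, Pow(546, Rational(1, 2))), Rational(1, 2)) ≈ Mul(305.26, I)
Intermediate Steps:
Function('C')(y, F) = -12 (Function('C')(y, F) = Mul(2, Add(Add(-5, 5), -6)) = Mul(2, Add(0, -6)) = Mul(2, -6) = -12)
Function('G')(L) = Pow(Add(422, L), Rational(1, 2))
d = -93207 (d = Add(-12, Mul(-285, 327)) = Add(-12, -93195) = -93207)
Pow(Add(Function('G')(Mul(-1, N)), d), Rational(1, 2)) = Pow(Add(Pow(Add(422, Mul(-1, -124)), Rational(1, 2)), -93207), Rational(1, 2)) = Pow(Add(Pow(Add(422, 124), Rational(1, 2)), -93207), Rational(1, 2)) = Pow(Add(Pow(546, Rational(1, 2)), -93207), Rational(1, 2)) = Pow(Add(-93207, Pow(546, Rational(1, 2))), Rational(1, 2))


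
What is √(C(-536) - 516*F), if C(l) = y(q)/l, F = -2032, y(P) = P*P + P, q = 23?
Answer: 37*√3438105/67 ≈ 1024.0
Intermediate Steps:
y(P) = P + P² (y(P) = P² + P = P + P²)
C(l) = 552/l (C(l) = (23*(1 + 23))/l = (23*24)/l = 552/l)
√(C(-536) - 516*F) = √(552/(-536) - 516*(-2032)) = √(552*(-1/536) + 1048512) = √(-69/67 + 1048512) = √(70250235/67) = 37*√3438105/67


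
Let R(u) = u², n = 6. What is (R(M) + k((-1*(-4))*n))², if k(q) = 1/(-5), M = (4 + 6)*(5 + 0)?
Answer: 156225001/25 ≈ 6.2490e+6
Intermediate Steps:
M = 50 (M = 10*5 = 50)
k(q) = -⅕
(R(M) + k((-1*(-4))*n))² = (50² - ⅕)² = (2500 - ⅕)² = (12499/5)² = 156225001/25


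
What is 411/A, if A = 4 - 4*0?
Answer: 411/4 ≈ 102.75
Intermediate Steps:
A = 4 (A = 4 + 0 = 4)
411/A = 411/4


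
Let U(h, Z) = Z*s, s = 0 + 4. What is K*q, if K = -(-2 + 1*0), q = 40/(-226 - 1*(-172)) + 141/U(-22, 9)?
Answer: 343/54 ≈ 6.3519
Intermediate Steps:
s = 4
U(h, Z) = 4*Z (U(h, Z) = Z*4 = 4*Z)
q = 343/108 (q = 40/(-226 - 1*(-172)) + 141/((4*9)) = 40/(-226 + 172) + 141/36 = 40/(-54) + 141*(1/36) = 40*(-1/54) + 47/12 = -20/27 + 47/12 = 343/108 ≈ 3.1759)
K = 2 (K = -(-2 + 0) = -1*(-2) = 2)
K*q = 2*(343/108) = 343/54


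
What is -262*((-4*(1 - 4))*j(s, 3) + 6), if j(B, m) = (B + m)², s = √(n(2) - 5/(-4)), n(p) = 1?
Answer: -65238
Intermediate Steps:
s = 3/2 (s = √(1 - 5/(-4)) = √(1 - 5*(-¼)) = √(1 + 5/4) = √(9/4) = 3/2 ≈ 1.5000)
-262*((-4*(1 - 4))*j(s, 3) + 6) = -262*((-4*(1 - 4))*(3/2 + 3)² + 6) = -262*((-4*(-3))*(9/2)² + 6) = -262*(12*(81/4) + 6) = -262*(243 + 6) = -262*249 = -65238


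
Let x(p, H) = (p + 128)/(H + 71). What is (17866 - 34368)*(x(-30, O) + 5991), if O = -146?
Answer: -7413143954/75 ≈ -9.8842e+7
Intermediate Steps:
x(p, H) = (128 + p)/(71 + H)
(17866 - 34368)*(x(-30, O) + 5991) = (17866 - 34368)*((128 - 30)/(71 - 146) + 5991) = -16502*(98/(-75) + 5991) = -16502*(-1/75*98 + 5991) = -16502*(-98/75 + 5991) = -16502*449227/75 = -7413143954/75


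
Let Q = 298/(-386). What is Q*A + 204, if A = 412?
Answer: -22016/193 ≈ -114.07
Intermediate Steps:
Q = -149/193 (Q = 298*(-1/386) = -149/193 ≈ -0.77202)
Q*A + 204 = -149/193*412 + 204 = -61388/193 + 204 = -22016/193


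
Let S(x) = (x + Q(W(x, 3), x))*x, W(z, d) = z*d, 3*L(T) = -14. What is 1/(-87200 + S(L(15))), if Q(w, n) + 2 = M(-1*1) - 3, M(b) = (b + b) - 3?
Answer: -9/784184 ≈ -1.1477e-5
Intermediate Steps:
L(T) = -14/3 (L(T) = (⅓)*(-14) = -14/3)
M(b) = -3 + 2*b (M(b) = 2*b - 3 = -3 + 2*b)
W(z, d) = d*z
Q(w, n) = -10 (Q(w, n) = -2 + ((-3 + 2*(-1*1)) - 3) = -2 + ((-3 + 2*(-1)) - 3) = -2 + ((-3 - 2) - 3) = -2 + (-5 - 3) = -2 - 8 = -10)
S(x) = x*(-10 + x) (S(x) = (x - 10)*x = (-10 + x)*x = x*(-10 + x))
1/(-87200 + S(L(15))) = 1/(-87200 - 14*(-10 - 14/3)/3) = 1/(-87200 - 14/3*(-44/3)) = 1/(-87200 + 616/9) = 1/(-784184/9) = -9/784184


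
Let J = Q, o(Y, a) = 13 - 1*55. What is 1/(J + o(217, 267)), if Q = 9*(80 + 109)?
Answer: 1/1659 ≈ 0.00060277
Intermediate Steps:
Q = 1701 (Q = 9*189 = 1701)
o(Y, a) = -42 (o(Y, a) = 13 - 55 = -42)
J = 1701
1/(J + o(217, 267)) = 1/(1701 - 42) = 1/1659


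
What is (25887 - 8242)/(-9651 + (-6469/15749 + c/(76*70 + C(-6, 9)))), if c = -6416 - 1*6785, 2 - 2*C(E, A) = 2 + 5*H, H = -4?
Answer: -1481159589650/810368264989 ≈ -1.8278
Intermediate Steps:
C(E, A) = 10 (C(E, A) = 1 - (2 + 5*(-4))/2 = 1 - (2 - 20)/2 = 1 - 1/2*(-18) = 1 + 9 = 10)
c = -13201 (c = -6416 - 6785 = -13201)
(25887 - 8242)/(-9651 + (-6469/15749 + c/(76*70 + C(-6, 9)))) = (25887 - 8242)/(-9651 + (-6469/15749 - 13201/(76*70 + 10))) = 17645/(-9651 + (-6469*1/15749 - 13201/(5320 + 10))) = 17645/(-9651 + (-6469/15749 - 13201/5330)) = 17645/(-9651 - 242382319/83942170) = 17645/(-810368264989/83942170) = 17645*(-83942170/810368264989) = -1481159589650/810368264989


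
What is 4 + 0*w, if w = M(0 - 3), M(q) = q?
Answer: 4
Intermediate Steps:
w = -3 (w = 0 - 3 = -3)
4 + 0*w = 4 + 0*(-3) = 4 + 0 = 4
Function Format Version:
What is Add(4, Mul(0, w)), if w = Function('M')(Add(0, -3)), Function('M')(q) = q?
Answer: 4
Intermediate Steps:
w = -3 (w = Add(0, -3) = -3)
Add(4, Mul(0, w)) = Add(4, Mul(0, -3)) = Add(4, 0) = 4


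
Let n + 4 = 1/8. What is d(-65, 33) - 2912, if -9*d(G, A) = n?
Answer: -209633/72 ≈ -2911.6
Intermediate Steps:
n = -31/8 (n = -4 + 1/8 = -31/8 ≈ -3.8750)
d(G, A) = 31/72 (d(G, A) = -1/9*(-31/8) = 31/72)
d(-65, 33) - 2912 = 31/72 - 2912 = -209633/72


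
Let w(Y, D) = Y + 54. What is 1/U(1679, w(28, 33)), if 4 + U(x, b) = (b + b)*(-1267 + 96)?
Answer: -1/192048 ≈ -5.2070e-6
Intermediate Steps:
w(Y, D) = 54 + Y
U(x, b) = -4 - 2342*b (U(x, b) = -4 + (b + b)*(-1267 + 96) = -4 + (2*b)*(-1171) = -4 - 2342*b)
1/U(1679, w(28, 33)) = 1/(-4 - 2342*(54 + 28)) = 1/(-4 - 2342*82) = 1/(-4 - 192044) = 1/(-192048) = -1/192048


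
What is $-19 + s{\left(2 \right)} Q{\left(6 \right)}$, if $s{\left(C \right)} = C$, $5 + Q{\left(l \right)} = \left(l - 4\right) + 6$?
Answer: $-13$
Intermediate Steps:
$Q{\left(l \right)} = -3 + l$ ($Q{\left(l \right)} = -5 + \left(\left(l - 4\right) + 6\right) = -5 + \left(\left(-4 + l\right) + 6\right) = -5 + \left(2 + l\right) = -3 + l$)
$-19 + s{\left(2 \right)} Q{\left(6 \right)} = -19 + 2 \left(-3 + 6\right) = -19 + 2 \cdot 3 = -19 + 6 = -13$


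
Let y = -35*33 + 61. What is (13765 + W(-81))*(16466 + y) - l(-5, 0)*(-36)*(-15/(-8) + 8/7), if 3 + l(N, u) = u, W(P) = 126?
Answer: 2989449765/14 ≈ 2.1353e+8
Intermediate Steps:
l(N, u) = -3 + u
y = -1094 (y = -1155 + 61 = -1094)
(13765 + W(-81))*(16466 + y) - l(-5, 0)*(-36)*(-15/(-8) + 8/7) = (13765 + 126)*(16466 - 1094) - (-3 + 0)*(-36)*(-15/(-8) + 8/7) = 13891*15372 - (-3*(-36))*(-15*(-⅛) + 8*(⅐)) = 213532452 - 108*(15/8 + 8/7) = 213532452 - 108*169/56 = 213532452 - 1*4563/14 = 213532452 - 4563/14 = 2989449765/14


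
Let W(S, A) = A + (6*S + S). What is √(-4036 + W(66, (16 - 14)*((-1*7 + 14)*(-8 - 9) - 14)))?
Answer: 16*I*√15 ≈ 61.968*I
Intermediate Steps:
W(S, A) = A + 7*S
√(-4036 + W(66, (16 - 14)*((-1*7 + 14)*(-8 - 9) - 14))) = √(-4036 + ((16 - 14)*((-1*7 + 14)*(-8 - 9) - 14) + 7*66)) = √(-4036 + (2*((-7 + 14)*(-17) - 14) + 462)) = √(-4036 + (2*(7*(-17) - 14) + 462)) = √(-4036 + (2*(-119 - 14) + 462)) = √(-4036 + (2*(-133) + 462)) = √(-4036 + (-266 + 462)) = √(-4036 + 196) = √(-3840) = 16*I*√15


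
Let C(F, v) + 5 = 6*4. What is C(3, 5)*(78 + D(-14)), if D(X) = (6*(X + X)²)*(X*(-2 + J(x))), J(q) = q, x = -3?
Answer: 6257802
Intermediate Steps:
D(X) = -120*X³ (D(X) = (6*(X + X)²)*(X*(-2 - 3)) = (6*(2*X)²)*(X*(-5)) = (6*(4*X²))*(-5*X) = (24*X²)*(-5*X) = -120*X³)
C(F, v) = 19 (C(F, v) = -5 + 6*4 = -5 + 24 = 19)
C(3, 5)*(78 + D(-14)) = 19*(78 - 120*(-14)³) = 19*(78 - 120*(-2744)) = 19*(78 + 329280) = 19*329358 = 6257802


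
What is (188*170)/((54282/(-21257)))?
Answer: -339686860/27141 ≈ -12516.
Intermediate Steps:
(188*170)/((54282/(-21257))) = 31960/((54282*(-1/21257))) = 31960/(-54282/21257) = 31960*(-21257/54282) = -339686860/27141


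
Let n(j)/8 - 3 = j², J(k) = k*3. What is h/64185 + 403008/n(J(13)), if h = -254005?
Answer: 47437999/1630299 ≈ 29.098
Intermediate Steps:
J(k) = 3*k
n(j) = 24 + 8*j²
h/64185 + 403008/n(J(13)) = -254005/64185 + 403008/(24 + 8*(3*13)²) = -254005*1/64185 + 403008/(24 + 8*39²) = -50801/12837 + 403008/(24 + 8*1521) = -50801/12837 + 403008/(24 + 12168) = -50801/12837 + 403008/12192 = -50801/12837 + 403008*(1/12192) = -50801/12837 + 4198/127 = 47437999/1630299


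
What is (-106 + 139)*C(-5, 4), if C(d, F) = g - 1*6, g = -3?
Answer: -297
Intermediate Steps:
C(d, F) = -9 (C(d, F) = -3 - 1*6 = -3 - 6 = -9)
(-106 + 139)*C(-5, 4) = (-106 + 139)*(-9) = 33*(-9) = -297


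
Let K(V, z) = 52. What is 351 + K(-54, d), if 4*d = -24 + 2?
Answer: 403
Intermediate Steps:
d = -11/2 (d = (-24 + 2)/4 = (1/4)*(-22) = -11/2 ≈ -5.5000)
351 + K(-54, d) = 351 + 52 = 403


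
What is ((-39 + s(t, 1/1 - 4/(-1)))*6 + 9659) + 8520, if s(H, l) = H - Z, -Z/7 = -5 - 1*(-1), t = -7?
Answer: 17735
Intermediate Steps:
Z = 28 (Z = -7*(-5 - 1*(-1)) = -7*(-5 + 1) = -7*(-4) = 28)
s(H, l) = -28 + H (s(H, l) = H - 1*28 = H - 28 = -28 + H)
((-39 + s(t, 1/1 - 4/(-1)))*6 + 9659) + 8520 = ((-39 + (-28 - 7))*6 + 9659) + 8520 = ((-39 - 35)*6 + 9659) + 8520 = (-74*6 + 9659) + 8520 = (-444 + 9659) + 8520 = 9215 + 8520 = 17735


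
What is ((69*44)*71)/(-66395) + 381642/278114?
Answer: -17305010397/9232689515 ≈ -1.8743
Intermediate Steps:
((69*44)*71)/(-66395) + 381642/278114 = (3036*71)*(-1/66395) + 381642*(1/278114) = 215556*(-1/66395) + 190821/139057 = -215556/66395 + 190821/139057 = -17305010397/9232689515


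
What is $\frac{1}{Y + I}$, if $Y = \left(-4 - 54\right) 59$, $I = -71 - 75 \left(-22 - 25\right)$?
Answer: $\frac{1}{32} \approx 0.03125$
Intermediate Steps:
$I = 3454$ ($I = -71 - 75 \left(-22 - 25\right) = -71 - -3525 = -71 + 3525 = 3454$)
$Y = -3422$ ($Y = \left(-58\right) 59 = -3422$)
$\frac{1}{Y + I} = \frac{1}{-3422 + 3454} = \frac{1}{32}$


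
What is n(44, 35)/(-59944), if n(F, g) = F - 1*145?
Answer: 101/59944 ≈ 0.0016849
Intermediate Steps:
n(F, g) = -145 + F (n(F, g) = F - 145 = -145 + F)
n(44, 35)/(-59944) = (-145 + 44)/(-59944) = -101*(-1/59944) = 101/59944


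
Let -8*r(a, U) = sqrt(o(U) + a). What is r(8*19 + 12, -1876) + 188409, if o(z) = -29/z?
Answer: 188409 - sqrt(144308017)/7504 ≈ 1.8841e+5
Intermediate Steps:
r(a, U) = -sqrt(a - 29/U)/8 (r(a, U) = -sqrt(-29/U + a)/8 = -sqrt(a - 29/U)/8)
r(8*19 + 12, -1876) + 188409 = -sqrt((8*19 + 12) - 29/(-1876))/8 + 188409 = -sqrt((152 + 12) - 29*(-1/1876))/8 + 188409 = -sqrt(164 + 29/1876)/8 + 188409 = -sqrt(144308017)/7504 + 188409 = 188409 - sqrt(144308017)/7504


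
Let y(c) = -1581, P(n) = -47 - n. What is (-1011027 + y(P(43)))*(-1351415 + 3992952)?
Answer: -2674841498496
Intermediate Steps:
(-1011027 + y(P(43)))*(-1351415 + 3992952) = (-1011027 - 1581)*(-1351415 + 3992952) = -1012608*2641537 = -2674841498496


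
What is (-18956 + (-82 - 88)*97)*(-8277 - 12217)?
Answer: 726430324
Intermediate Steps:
(-18956 + (-82 - 88)*97)*(-8277 - 12217) = (-18956 - 170*97)*(-20494) = (-18956 - 16490)*(-20494) = -35446*(-20494) = 726430324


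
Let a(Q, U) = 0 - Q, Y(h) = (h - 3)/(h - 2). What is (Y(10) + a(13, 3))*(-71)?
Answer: 6887/8 ≈ 860.88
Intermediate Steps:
Y(h) = (-3 + h)/(-2 + h)
a(Q, U) = -Q
(Y(10) + a(13, 3))*(-71) = ((-3 + 10)/(-2 + 10) - 1*13)*(-71) = (7/8 - 13)*(-71) = -97/8*(-71) = 6887/8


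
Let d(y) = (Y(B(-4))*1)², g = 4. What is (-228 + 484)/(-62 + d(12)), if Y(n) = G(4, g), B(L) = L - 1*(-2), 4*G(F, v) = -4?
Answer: -256/61 ≈ -4.1967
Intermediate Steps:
G(F, v) = -1 (G(F, v) = (¼)*(-4) = -1)
B(L) = 2 + L (B(L) = L + 2 = 2 + L)
Y(n) = -1
d(y) = 1 (d(y) = (-1*1)² = (-1)² = 1)
(-228 + 484)/(-62 + d(12)) = (-228 + 484)/(-62 + 1) = 256/(-61) = 256*(-1/61) = -256/61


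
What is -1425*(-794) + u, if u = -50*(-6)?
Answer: 1131750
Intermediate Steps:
u = 300
-1425*(-794) + u = -1425*(-794) + 300 = 1131450 + 300 = 1131750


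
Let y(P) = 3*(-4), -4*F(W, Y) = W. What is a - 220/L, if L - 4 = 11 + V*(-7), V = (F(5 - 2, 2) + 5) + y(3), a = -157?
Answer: -44369/277 ≈ -160.18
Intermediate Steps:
F(W, Y) = -W/4
y(P) = -12
V = -31/4 (V = (-(5 - 2)/4 + 5) - 12 = (-1/4*3 + 5) - 12 = (-3/4 + 5) - 12 = 17/4 - 12 = -31/4 ≈ -7.7500)
L = 277/4 (L = 4 + (11 - 31/4*(-7)) = 4 + (11 + 217/4) = 4 + 261/4 = 277/4 ≈ 69.250)
a - 220/L = -157 - 220/277/4 = -157 - 220*4/277 = -157 - 880/277 = -44369/277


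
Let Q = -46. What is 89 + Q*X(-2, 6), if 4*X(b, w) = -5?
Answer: 293/2 ≈ 146.50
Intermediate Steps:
X(b, w) = -5/4 (X(b, w) = (¼)*(-5) = -5/4)
89 + Q*X(-2, 6) = 89 - 46*(-5/4) = 89 + 115/2 = 293/2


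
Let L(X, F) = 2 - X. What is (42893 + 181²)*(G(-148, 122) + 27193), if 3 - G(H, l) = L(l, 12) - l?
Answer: 2075794452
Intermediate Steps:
G(H, l) = 1 + 2*l (G(H, l) = 3 - ((2 - l) - l) = 3 - (2 - 2*l) = 3 + (-2 + 2*l) = 1 + 2*l)
(42893 + 181²)*(G(-148, 122) + 27193) = (42893 + 181²)*((1 + 2*122) + 27193) = (42893 + 32761)*((1 + 244) + 27193) = 75654*(245 + 27193) = 75654*27438 = 2075794452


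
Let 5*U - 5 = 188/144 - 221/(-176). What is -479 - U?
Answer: -3805657/7920 ≈ -480.51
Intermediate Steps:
U = 11977/7920 (U = 1 + (188/144 - 221/(-176))/5 = 1 + (188*(1/144) - 221*(-1/176))/5 = 1 + (47/36 + 221/176)/5 = 1 + (⅕)*(4057/1584) = 1 + 4057/7920 = 11977/7920 ≈ 1.5122)
-479 - U = -479 - 1*11977/7920 = -479 - 11977/7920 = -3805657/7920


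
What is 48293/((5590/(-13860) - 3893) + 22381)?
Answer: 66934098/25623809 ≈ 2.6122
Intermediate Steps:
48293/((5590/(-13860) - 3893) + 22381) = 48293/((5590*(-1/13860) - 3893) + 22381) = 48293/((-559/1386 - 3893) + 22381) = 48293/(-5396257/1386 + 22381) = 48293/(25623809/1386) = 48293*(1386/25623809) = 66934098/25623809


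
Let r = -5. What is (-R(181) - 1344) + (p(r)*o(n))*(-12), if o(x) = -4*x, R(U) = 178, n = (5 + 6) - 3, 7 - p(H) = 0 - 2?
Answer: 1934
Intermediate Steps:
p(H) = 9 (p(H) = 7 - (0 - 2) = 7 - 1*(-2) = 7 + 2 = 9)
n = 8 (n = 11 - 3 = 8)
(-R(181) - 1344) + (p(r)*o(n))*(-12) = (-1*178 - 1344) + (9*(-4*8))*(-12) = (-178 - 1344) + (9*(-32))*(-12) = -1522 - 288*(-12) = -1522 + 3456 = 1934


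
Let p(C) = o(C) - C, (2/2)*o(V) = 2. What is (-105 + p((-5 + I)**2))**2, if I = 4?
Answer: 10816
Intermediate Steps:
o(V) = 2
p(C) = 2 - C
(-105 + p((-5 + I)**2))**2 = (-105 + (2 - (-5 + 4)**2))**2 = (-105 + (2 - 1*(-1)**2))**2 = (-105 + (2 - 1*1))**2 = (-105 + (2 - 1))**2 = (-105 + 1)**2 = (-104)**2 = 10816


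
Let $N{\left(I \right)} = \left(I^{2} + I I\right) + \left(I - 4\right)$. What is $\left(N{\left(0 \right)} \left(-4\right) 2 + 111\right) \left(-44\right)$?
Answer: $-6292$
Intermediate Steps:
$N{\left(I \right)} = -4 + I + 2 I^{2}$ ($N{\left(I \right)} = \left(I^{2} + I^{2}\right) + \left(-4 + I\right) = 2 I^{2} + \left(-4 + I\right) = -4 + I + 2 I^{2}$)
$\left(N{\left(0 \right)} \left(-4\right) 2 + 111\right) \left(-44\right) = \left(\left(-4 + 0 + 2 \cdot 0^{2}\right) \left(-4\right) 2 + 111\right) \left(-44\right) = \left(\left(-4 + 0 + 2 \cdot 0\right) \left(-4\right) 2 + 111\right) \left(-44\right) = \left(\left(-4 + 0 + 0\right) \left(-4\right) 2 + 111\right) \left(-44\right) = \left(\left(-4\right) \left(-4\right) 2 + 111\right) \left(-44\right) = \left(16 \cdot 2 + 111\right) \left(-44\right) = \left(32 + 111\right) \left(-44\right) = 143 \left(-44\right) = -6292$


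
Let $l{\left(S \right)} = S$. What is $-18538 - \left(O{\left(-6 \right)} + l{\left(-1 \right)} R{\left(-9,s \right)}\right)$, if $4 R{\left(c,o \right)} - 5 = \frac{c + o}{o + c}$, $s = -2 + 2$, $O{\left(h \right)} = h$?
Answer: $- \frac{37061}{2} \approx -18531.0$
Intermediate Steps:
$s = 0$
$R{\left(c,o \right)} = \frac{3}{2}$ ($R{\left(c,o \right)} = \frac{5}{4} + \frac{\left(c + o\right) \frac{1}{o + c}}{4} = \frac{5}{4} + \frac{\left(c + o\right) \frac{1}{c + o}}{4} = \frac{5}{4} + \frac{1}{4} \cdot 1 = \frac{5}{4} + \frac{1}{4} = \frac{3}{2}$)
$-18538 - \left(O{\left(-6 \right)} + l{\left(-1 \right)} R{\left(-9,s \right)}\right) = -18538 - \left(-6 - \frac{3}{2}\right) = -18538 - - \frac{15}{2} = -18538 + \frac{15}{2} = - \frac{37061}{2}$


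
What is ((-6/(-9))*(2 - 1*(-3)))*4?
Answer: 40/3 ≈ 13.333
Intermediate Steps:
((-6/(-9))*(2 - 1*(-3)))*4 = ((-6*(-⅑))*(2 + 3))*4 = ((⅔)*5)*4 = (10/3)*4 = 40/3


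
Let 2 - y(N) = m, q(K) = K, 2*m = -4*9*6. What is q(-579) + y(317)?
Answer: -469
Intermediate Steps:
m = -108 (m = (-4*9*6)/2 = (-36*6)/2 = (1/2)*(-216) = -108)
y(N) = 110 (y(N) = 2 - 1*(-108) = 2 + 108 = 110)
q(-579) + y(317) = -579 + 110 = -469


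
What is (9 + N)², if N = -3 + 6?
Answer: 144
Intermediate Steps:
N = 3
(9 + N)² = (9 + 3)² = 12² = 144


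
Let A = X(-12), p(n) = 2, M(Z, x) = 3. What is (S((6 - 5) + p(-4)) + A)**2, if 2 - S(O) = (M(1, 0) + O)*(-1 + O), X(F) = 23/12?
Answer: 9409/144 ≈ 65.340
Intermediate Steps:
X(F) = 23/12 (X(F) = 23*(1/12) = 23/12)
S(O) = 2 - (-1 + O)*(3 + O) (S(O) = 2 - (3 + O)*(-1 + O) = 2 - (-1 + O)*(3 + O))
A = 23/12 ≈ 1.9167
(S((6 - 5) + p(-4)) + A)**2 = ((5 - ((6 - 5) + 2)**2 - 2*((6 - 5) + 2)) + 23/12)**2 = ((5 - (1 + 2)**2 - 2*(1 + 2)) + 23/12)**2 = ((5 - 1*3**2 - 2*3) + 23/12)**2 = ((5 - 1*9 - 6) + 23/12)**2 = ((5 - 9 - 6) + 23/12)**2 = (-10 + 23/12)**2 = (-97/12)**2 = 9409/144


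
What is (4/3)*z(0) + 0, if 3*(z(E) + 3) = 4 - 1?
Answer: -8/3 ≈ -2.6667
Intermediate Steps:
z(E) = -2 (z(E) = -3 + (4 - 1)/3 = -3 + (⅓)*3 = -3 + 1 = -2)
(4/3)*z(0) + 0 = (4/3)*(-2) + 0 = -8/3 + 0 = -8/3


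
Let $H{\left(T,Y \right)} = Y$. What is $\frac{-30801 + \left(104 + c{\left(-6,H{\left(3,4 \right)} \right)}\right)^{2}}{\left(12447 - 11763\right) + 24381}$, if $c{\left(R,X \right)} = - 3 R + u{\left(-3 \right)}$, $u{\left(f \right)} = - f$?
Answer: $- \frac{15176}{25065} \approx -0.60547$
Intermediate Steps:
$c{\left(R,X \right)} = 3 - 3 R$ ($c{\left(R,X \right)} = - 3 R - -3 = - 3 R + 3 = 3 - 3 R$)
$\frac{-30801 + \left(104 + c{\left(-6,H{\left(3,4 \right)} \right)}\right)^{2}}{\left(12447 - 11763\right) + 24381} = \frac{-30801 + \left(104 + \left(3 - -18\right)\right)^{2}}{\left(12447 - 11763\right) + 24381} = \frac{-30801 + \left(104 + \left(3 + 18\right)\right)^{2}}{684 + 24381} = \frac{-30801 + \left(104 + 21\right)^{2}}{25065} = \left(-30801 + 125^{2}\right) \frac{1}{25065} = \left(-30801 + 15625\right) \frac{1}{25065} = \left(-15176\right) \frac{1}{25065} = - \frac{15176}{25065}$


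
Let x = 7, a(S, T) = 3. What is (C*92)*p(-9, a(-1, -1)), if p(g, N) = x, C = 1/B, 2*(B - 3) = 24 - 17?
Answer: 1288/13 ≈ 99.077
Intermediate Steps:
B = 13/2 (B = 3 + (24 - 17)/2 = 3 + (½)*7 = 3 + 7/2 = 13/2 ≈ 6.5000)
C = 2/13 (C = 1/(13/2) = 2/13 ≈ 0.15385)
p(g, N) = 7
(C*92)*p(-9, a(-1, -1)) = ((2/13)*92)*7 = (184/13)*7 = 1288/13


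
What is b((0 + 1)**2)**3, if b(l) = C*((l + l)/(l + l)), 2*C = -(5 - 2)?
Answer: -27/8 ≈ -3.3750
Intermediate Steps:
C = -3/2 (C = (-(5 - 2))/2 = (-1*3)/2 = (1/2)*(-3) = -3/2 ≈ -1.5000)
b(l) = -3/2 (b(l) = -3*(l + l)/(2*(l + l)) = -3*2*l/(2*(2*l)) = -3*2*l*1/(2*l)/2 = -3/2*1 = -3/2)
b((0 + 1)**2)**3 = (-3/2)**3 = -27/8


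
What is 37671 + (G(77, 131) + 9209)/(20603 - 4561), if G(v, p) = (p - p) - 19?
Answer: 302163686/8021 ≈ 37672.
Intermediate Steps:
G(v, p) = -19 (G(v, p) = 0 - 19 = -19)
37671 + (G(77, 131) + 9209)/(20603 - 4561) = 37671 + (-19 + 9209)/(20603 - 4561) = 37671 + 9190/16042 = 37671 + 9190*(1/16042) = 37671 + 4595/8021 = 302163686/8021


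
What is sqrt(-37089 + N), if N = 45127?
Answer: sqrt(8038) ≈ 89.655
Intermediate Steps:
sqrt(-37089 + N) = sqrt(-37089 + 45127) = sqrt(8038)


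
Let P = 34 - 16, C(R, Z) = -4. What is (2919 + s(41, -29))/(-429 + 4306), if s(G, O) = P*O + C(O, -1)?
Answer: 2393/3877 ≈ 0.61723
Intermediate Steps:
P = 18
s(G, O) = -4 + 18*O (s(G, O) = 18*O - 4 = -4 + 18*O)
(2919 + s(41, -29))/(-429 + 4306) = (2919 + (-4 + 18*(-29)))/(-429 + 4306) = (2919 + (-4 - 522))/3877 = (2919 - 526)*(1/3877) = 2393*(1/3877) = 2393/3877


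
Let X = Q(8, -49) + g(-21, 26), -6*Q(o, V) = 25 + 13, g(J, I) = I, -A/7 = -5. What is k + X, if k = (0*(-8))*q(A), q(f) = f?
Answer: 59/3 ≈ 19.667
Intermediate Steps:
A = 35 (A = -7*(-5) = 35)
Q(o, V) = -19/3 (Q(o, V) = -(25 + 13)/6 = -1/6*38 = -19/3)
k = 0 (k = (0*(-8))*35 = 0*35 = 0)
X = 59/3 (X = -19/3 + 26 = 59/3 ≈ 19.667)
k + X = 0 + 59/3 = 59/3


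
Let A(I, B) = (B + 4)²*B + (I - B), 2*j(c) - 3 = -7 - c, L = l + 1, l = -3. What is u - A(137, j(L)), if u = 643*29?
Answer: 18518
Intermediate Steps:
L = -2 (L = -3 + 1 = -2)
u = 18647
j(c) = -2 - c/2 (j(c) = 3/2 + (-7 - c)/2 = 3/2 + (-7/2 - c/2) = -2 - c/2)
A(I, B) = I - B + B*(4 + B)² (A(I, B) = (4 + B)²*B + (I - B) = B*(4 + B)² + (I - B) = I - B + B*(4 + B)²)
u - A(137, j(L)) = 18647 - (137 - (-2 - ½*(-2)) + (-2 - ½*(-2))*(4 + (-2 - ½*(-2)))²) = 18647 - (137 - (-2 + 1) + (-2 + 1)*(4 + (-2 + 1))²) = 18647 - (137 - 1*(-1) - (4 - 1)²) = 18647 - (137 + 1 - 1*3²) = 18647 - (137 + 1 - 1*9) = 18647 - (137 + 1 - 9) = 18647 - 1*129 = 18647 - 129 = 18518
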